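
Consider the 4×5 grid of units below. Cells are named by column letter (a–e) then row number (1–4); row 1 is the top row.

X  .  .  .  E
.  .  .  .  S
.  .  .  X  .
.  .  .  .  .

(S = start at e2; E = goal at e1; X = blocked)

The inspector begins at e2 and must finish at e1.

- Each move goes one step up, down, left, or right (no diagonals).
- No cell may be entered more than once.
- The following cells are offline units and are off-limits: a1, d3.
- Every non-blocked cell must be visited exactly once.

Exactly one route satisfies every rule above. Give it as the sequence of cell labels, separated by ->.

e2 -> e3 -> e4 -> d4 -> c4 -> c3 -> b3 -> b4 -> a4 -> a3 -> a2 -> b2 -> b1 -> c1 -> c2 -> d2 -> d1 -> e1

Need to visit all 18 open cells exactly once, starting at e2 and ending at e1.
Cell d4 has only two open neighbours (c4 and e4), so the path must pass straight through it: one of those is the cell it's entered from and the other is where it exits.
Route from e2: 2× down (reaching e4), 2× left (reaching c4), up to c3, left to b3, down to b4, left to a4, 2× up (reaching a2), right to b2, up to b1, right to c1, down to c2, right to d2, up to d1, right to e1 — 17 moves in all.
Check: all 18 open cells covered.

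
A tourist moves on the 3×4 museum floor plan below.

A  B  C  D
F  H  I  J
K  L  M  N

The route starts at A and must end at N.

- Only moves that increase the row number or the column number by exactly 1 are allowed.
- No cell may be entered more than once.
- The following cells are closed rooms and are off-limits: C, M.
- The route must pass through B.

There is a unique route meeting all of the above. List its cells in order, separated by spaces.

A B H I J N

Moves only go right or down, so the column and row indices never decrease.
Route from A: right 1 to B, down 1 to H, right 2 to J, down 1 to N — 5 moves in all.
Check: all required cells visited.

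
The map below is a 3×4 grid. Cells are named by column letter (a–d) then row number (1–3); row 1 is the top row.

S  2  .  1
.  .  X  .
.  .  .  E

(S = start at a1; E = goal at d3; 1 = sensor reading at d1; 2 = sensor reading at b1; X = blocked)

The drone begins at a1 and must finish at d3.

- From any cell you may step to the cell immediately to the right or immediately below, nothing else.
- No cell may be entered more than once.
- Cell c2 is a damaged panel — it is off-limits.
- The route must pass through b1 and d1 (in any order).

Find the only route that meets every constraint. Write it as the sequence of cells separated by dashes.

Moves only go right or down, so the column and row indices never decrease.
Route from a1: 3× right (reaching d1), 2× down (reaching d3) — 5 moves in all.
Check: all required cells visited.

a1 - b1 - c1 - d1 - d2 - d3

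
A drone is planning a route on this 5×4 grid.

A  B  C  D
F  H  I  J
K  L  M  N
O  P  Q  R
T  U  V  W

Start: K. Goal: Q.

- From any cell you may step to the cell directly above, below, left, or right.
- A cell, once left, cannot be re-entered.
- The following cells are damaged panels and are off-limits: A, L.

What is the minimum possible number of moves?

The Manhattan distance from K to Q is |3−4| + |1−3| = 3, so at least 3 moves are needed.
A route of 3 moves achieves this: K → O → P → Q.
Since 3 matches the lower bound, it is optimal.

3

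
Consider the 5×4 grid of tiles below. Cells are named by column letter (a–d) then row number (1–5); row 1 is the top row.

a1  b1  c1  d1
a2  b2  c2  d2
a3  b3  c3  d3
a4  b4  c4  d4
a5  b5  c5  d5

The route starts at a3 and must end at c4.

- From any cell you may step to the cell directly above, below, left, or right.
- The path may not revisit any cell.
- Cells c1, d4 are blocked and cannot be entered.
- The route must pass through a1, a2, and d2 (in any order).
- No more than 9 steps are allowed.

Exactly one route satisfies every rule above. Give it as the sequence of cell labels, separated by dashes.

a3 - a2 - a1 - b1 - b2 - c2 - d2 - d3 - c3 - c4

The 9-move cap with required stops at a1, a2, d2 leaves no slack for detours.
Route from a3: up 2 to a1, right 1 to b1, down 1 to b2, right 2 to d2, down 1 to d3, left 1 to c3, down 1 to c4 — 9 moves in all.
Check: all required cells visited; 9 ≤ 9 moves.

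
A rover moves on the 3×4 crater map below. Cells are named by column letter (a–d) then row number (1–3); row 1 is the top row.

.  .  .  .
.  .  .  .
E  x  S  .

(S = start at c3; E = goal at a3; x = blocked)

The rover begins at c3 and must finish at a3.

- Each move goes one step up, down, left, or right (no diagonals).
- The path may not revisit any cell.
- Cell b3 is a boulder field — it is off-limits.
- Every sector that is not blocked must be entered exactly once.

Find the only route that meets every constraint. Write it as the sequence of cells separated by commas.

c3, d3, d2, d1, c1, c2, b2, b1, a1, a2, a3

Need to visit all 11 open cells exactly once, starting at c3 and ending at a3.
Cell d1 has only two open neighbours (d2 and c1), so the path must pass straight through it: one of those is the cell it's entered from and the other is where it exits.
Route from c3: right to d3, 2× up (reaching d1), left to c1, down to c2, left to b2, up to b1, left to a1, 2× down (reaching a3) — 10 moves in all.
Check: all 11 open cells covered.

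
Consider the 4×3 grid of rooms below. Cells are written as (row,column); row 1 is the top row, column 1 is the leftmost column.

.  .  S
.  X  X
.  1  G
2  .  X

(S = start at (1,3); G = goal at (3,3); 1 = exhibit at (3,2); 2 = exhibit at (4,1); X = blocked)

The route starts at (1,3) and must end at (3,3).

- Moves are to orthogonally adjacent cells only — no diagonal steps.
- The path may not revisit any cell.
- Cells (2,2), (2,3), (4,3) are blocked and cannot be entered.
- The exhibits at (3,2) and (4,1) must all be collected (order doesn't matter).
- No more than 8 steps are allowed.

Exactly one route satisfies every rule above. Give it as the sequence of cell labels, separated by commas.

The 8-move cap with required stops at (3,2), (4,1) leaves no slack for detours.
Route from (1,3): 2× left (reaching (1,1)), 3× down (reaching (4,1)), right to (4,2), up to (3,2), right to (3,3) — 8 moves in all.
Check: all required cells visited; 8 ≤ 8 moves.

(1,3), (1,2), (1,1), (2,1), (3,1), (4,1), (4,2), (3,2), (3,3)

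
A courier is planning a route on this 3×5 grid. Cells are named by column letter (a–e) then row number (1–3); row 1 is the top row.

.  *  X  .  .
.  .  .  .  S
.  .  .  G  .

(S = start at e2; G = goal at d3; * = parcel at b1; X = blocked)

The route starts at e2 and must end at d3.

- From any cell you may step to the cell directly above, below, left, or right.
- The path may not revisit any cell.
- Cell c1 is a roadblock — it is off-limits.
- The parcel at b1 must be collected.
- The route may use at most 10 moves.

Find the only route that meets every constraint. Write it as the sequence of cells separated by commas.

e2, d2, c2, b2, b1, a1, a2, a3, b3, c3, d3

Any route must reach b1 and still end at d3 within 10 moves, so the order of the required stops is forced.
Route from e2: left 3 to b2, up 1 to b1, left 1 to a1, down 2 to a3, right 3 to d3 — 10 moves in all.
Check: all required cells visited; 10 ≤ 10 moves.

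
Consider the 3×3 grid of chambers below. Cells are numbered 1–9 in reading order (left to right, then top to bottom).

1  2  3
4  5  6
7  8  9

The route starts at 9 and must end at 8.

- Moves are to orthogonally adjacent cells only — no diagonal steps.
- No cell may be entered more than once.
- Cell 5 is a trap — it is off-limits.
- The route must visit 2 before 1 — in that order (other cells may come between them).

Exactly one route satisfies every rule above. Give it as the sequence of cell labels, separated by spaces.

The waypoints must appear in the order 2, 1, with no cell reused.
Route from 9: 2× up (reaching 3), 2× left (reaching 1), 2× down (reaching 7), right to 8 — 7 moves in all.
Check: order respected (2 at step 3, 1 at step 4).

9 6 3 2 1 4 7 8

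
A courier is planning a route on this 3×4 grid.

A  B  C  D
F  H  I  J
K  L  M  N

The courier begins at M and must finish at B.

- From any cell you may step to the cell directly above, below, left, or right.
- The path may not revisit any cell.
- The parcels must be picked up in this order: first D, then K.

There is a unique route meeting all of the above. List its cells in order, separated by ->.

M -> N -> J -> D -> C -> I -> H -> L -> K -> F -> A -> B

The waypoints must appear in the order D, K, with no cell reused.
Route from M: right to N, 2× up (reaching D), left to C, down to I, left to H, down to L, left to K, 2× up (reaching A), right to B — 11 moves in all.
Check: order respected (D at step 3, K at step 8).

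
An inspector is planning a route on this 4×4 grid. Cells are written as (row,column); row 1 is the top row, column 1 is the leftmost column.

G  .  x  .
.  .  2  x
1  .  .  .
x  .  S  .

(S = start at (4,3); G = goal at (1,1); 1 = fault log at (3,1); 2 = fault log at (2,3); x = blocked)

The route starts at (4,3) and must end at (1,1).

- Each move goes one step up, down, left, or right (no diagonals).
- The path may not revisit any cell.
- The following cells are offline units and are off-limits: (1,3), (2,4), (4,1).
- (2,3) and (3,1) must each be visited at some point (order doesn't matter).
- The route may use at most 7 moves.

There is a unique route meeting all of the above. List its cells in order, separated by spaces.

The budget equals the shortest possible length, so every move has to be on a shortest route through the required cells.
Route from (4,3): 2× up (reaching (2,3)), left to (2,2), down to (3,2), left to (3,1), 2× up (reaching (1,1)) — 7 moves in all.
Check: all required cells visited; 7 ≤ 7 moves.

(4,3) (3,3) (2,3) (2,2) (3,2) (3,1) (2,1) (1,1)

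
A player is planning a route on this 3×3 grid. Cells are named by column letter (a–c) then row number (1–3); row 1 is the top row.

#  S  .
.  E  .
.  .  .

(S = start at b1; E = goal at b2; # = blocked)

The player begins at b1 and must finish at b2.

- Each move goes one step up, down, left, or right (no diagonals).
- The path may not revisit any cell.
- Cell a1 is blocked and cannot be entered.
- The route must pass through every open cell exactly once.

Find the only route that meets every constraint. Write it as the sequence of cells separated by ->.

b1 -> c1 -> c2 -> c3 -> b3 -> a3 -> a2 -> b2

Need to visit all 8 open cells exactly once, starting at b1 and ending at b2.
Cell a2 has only two open neighbours (a3 and b2), so the path must pass straight through it: one of those is the cell it's entered from and the other is where it exits.
Route from b1: right to c1, 2× down (reaching c3), 2× left (reaching a3), up to a2, right to b2 — 7 moves in all.
Check: all 8 open cells covered.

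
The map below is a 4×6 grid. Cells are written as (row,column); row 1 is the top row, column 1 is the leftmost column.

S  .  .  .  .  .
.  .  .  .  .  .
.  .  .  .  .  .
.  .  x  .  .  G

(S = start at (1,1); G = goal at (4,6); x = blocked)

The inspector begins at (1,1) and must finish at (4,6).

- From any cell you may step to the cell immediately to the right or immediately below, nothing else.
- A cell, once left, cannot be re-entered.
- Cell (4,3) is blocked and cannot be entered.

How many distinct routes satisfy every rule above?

46

A right/down-only route from (1,1) to (4,6) makes exactly 3 down-moves and 5 right-moves in some order.
With no other constraints that would be C(8,3) = 56 routes.
Subtract routes through each blocked cell (inclusion–exclusion for overlaps): − through (4,3): 10 → 46.
That gives 46 routes.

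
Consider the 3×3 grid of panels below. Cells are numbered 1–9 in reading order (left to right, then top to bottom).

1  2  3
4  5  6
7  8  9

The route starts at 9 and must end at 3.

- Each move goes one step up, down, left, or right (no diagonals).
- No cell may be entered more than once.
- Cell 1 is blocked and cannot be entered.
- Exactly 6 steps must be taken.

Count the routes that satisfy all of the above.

Need simple routes of exactly 6 moves from 9 to 3 (Manhattan distance 2, so 2 moves are spent on a detour and 2 undoing it).
Enumerating: 9 8 7 4 5 2 3 | 9 8 7 4 5 6 3.
That gives 2 routes.

2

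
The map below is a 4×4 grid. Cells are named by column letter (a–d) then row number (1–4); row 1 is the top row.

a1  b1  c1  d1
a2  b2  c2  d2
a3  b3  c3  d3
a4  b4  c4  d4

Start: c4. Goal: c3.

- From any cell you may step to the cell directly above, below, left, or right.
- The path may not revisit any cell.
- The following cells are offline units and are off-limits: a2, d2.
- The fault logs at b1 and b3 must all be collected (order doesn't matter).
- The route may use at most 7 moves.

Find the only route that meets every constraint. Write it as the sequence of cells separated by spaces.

c4 b4 b3 b2 b1 c1 c2 c3

The budget equals the shortest possible length, so every move has to be on a shortest route through the required cells.
Route from c4: left to b4, 3× up (reaching b1), right to c1, 2× down (reaching c3) — 7 moves in all.
Check: all required cells visited; 7 ≤ 7 moves.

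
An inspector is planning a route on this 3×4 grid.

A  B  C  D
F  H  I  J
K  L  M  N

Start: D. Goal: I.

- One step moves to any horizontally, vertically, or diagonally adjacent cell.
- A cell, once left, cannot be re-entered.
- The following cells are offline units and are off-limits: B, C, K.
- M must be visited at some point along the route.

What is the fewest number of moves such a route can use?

3

Any route passes through M somewhere between D and I. Summing Chebyshev distances along the two legs (D → M → I) gives a lower bound of 2 + 1 = 3 moves.
A route of 3 moves achieves this: D → J → M → I.
Since 3 matches the lower bound, it is optimal.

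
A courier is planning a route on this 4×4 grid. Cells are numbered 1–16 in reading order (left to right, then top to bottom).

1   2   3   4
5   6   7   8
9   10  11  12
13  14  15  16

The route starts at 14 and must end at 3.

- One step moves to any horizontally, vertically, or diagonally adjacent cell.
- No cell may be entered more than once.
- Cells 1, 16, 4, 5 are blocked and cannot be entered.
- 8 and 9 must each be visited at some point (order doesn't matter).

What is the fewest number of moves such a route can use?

Any route passes through 8 and 9 in some order between 14 and 3. Summing Chebyshev distances along each leg and taking the cheapest ordering (14 → 9 → 8 → 3) gives a lower bound of 1 + 3 + 1 = 5 moves.
A route of 5 moves achieves this: 14 → 9 → 6 → 7 → 8 → 3.
Since 5 matches the lower bound, it is optimal.

5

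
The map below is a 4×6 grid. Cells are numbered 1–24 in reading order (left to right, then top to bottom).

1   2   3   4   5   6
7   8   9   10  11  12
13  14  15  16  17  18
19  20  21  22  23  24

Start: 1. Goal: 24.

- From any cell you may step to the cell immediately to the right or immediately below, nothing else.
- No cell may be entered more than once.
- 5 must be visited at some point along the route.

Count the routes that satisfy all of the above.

A right/down-only route from 1 to 24 makes exactly 3 down-moves and 5 right-moves in some order.
With no other constraints that would be C(8,3) = 56 routes.
Split at 5 and multiply the segment counts: 1→5: 1; 5→24: 4; product = 4.
That gives 4 routes.

4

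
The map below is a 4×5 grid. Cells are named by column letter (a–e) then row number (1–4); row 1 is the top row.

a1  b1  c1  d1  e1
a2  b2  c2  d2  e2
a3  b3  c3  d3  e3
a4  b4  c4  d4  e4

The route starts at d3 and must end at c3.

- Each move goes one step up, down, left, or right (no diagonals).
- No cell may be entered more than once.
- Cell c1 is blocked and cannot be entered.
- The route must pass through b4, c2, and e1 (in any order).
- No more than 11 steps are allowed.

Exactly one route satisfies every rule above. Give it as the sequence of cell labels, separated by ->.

The budget equals the shortest possible length, so every move has to be on a shortest route through the required cells.
Route from d3: right 1 to e3, up 2 to e1, left 1 to d1, down 1 to d2, left 2 to b2, down 2 to b4, right 1 to c4, up 1 to c3 — 11 moves in all.
Check: all required cells visited; 11 ≤ 11 moves.

d3 -> e3 -> e2 -> e1 -> d1 -> d2 -> c2 -> b2 -> b3 -> b4 -> c4 -> c3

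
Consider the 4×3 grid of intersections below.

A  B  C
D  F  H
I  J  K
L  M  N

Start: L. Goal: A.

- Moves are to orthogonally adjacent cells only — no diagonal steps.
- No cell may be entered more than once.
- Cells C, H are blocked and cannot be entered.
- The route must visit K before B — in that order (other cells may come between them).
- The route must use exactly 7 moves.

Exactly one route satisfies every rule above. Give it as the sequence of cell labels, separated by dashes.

L - M - N - K - J - F - B - A

The waypoints must appear in the order K, B, with no cell reused.
Route from L: 2× right (reaching N), up to K, left to J, 2× up (reaching B), left to A — 7 moves in all.
Check: order respected (K at step 3, B at step 6); 7 moves as required.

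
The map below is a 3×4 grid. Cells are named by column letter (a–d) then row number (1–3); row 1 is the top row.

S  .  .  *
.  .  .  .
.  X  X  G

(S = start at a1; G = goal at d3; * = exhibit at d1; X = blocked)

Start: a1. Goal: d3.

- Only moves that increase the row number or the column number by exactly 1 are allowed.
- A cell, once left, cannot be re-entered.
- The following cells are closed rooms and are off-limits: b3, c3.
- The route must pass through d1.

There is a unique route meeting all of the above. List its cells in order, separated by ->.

Moves only go right or down, so the column and row indices never decrease.
Route from a1: 3× right (reaching d1), 2× down (reaching d3) — 5 moves in all.
Check: all required cells visited.

a1 -> b1 -> c1 -> d1 -> d2 -> d3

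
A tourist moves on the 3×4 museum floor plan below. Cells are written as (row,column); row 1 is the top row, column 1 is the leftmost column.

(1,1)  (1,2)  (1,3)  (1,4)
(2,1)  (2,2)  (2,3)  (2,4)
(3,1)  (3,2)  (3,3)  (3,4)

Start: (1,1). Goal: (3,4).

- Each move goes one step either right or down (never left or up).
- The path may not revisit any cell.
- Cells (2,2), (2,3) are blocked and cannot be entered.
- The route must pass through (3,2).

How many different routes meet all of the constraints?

1

A right/down-only route from (1,1) to (3,4) makes exactly 2 down-moves and 3 right-moves in some order.
With no other constraints that would be C(5,2) = 10 routes.
Split at (3,2) and multiply the segment counts (each segment already excludes blocked cells): (1,1)→(3,2): 1; (3,2)→(3,4): 1; product = 1.
That gives 1 route.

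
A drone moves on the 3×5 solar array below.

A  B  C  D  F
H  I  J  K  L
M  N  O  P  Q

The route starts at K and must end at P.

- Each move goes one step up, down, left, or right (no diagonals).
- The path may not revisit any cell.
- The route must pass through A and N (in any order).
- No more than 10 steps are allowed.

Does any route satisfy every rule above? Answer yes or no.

yes

One route that works: K → D → C → B → A → H → M → N → O → P.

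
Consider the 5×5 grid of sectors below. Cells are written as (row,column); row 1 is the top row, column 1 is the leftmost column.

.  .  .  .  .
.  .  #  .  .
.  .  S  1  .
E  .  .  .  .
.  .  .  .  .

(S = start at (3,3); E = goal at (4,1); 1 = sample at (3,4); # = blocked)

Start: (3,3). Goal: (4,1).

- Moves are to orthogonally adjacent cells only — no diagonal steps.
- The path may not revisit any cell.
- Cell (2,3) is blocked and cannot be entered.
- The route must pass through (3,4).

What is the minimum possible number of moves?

Any route passes through (3,4) somewhere between (3,3) and (4,1). Summing Manhattan distances along the two legs ((3,3) → (3,4) → (4,1)) gives a lower bound of 1 + 4 = 5 moves.
A route of 5 moves achieves this: (3,3) → (3,4) → (4,4) → (4,3) → (4,2) → (4,1).
Since 5 matches the lower bound, it is optimal.

5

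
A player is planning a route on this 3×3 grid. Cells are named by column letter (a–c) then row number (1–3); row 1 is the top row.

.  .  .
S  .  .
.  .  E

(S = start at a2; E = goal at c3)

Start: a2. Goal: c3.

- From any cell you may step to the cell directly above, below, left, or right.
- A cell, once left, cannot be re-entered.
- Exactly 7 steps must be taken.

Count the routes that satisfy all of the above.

2

Need simple routes of exactly 7 moves from a2 to c3 (Manhattan distance 3, so 2 moves are spent on a detour and 2 undoing it).
Enumerating: a2 a1 b1 c1 c2 b2 b3 c3 | a2 a3 b3 b2 b1 c1 c2 c3.
That gives 2 routes.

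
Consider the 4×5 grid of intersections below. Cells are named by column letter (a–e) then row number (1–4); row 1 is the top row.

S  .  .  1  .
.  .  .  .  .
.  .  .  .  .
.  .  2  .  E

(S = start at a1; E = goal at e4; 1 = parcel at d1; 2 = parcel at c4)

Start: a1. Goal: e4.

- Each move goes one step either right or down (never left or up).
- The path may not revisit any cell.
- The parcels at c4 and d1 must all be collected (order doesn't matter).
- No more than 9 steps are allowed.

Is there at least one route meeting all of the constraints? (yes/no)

no

c4 is below but to the left of d1: going d1 → c4 would need a leftward move and c4 → d1 an upward move, so no right/down-only route can visit both required cells.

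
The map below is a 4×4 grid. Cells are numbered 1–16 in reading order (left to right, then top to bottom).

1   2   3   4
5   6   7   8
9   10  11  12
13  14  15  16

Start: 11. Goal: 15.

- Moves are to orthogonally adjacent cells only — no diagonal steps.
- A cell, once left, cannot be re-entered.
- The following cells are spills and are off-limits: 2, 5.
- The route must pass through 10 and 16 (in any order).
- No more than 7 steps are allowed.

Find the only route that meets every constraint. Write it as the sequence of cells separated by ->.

11 -> 10 -> 6 -> 7 -> 8 -> 12 -> 16 -> 15

Any route must reach 10 and 16 and still end at 15 within 7 moves, so the order of the required stops is forced.
Route from 11: left 1 to 10, up 1 to 6, right 2 to 8, down 2 to 16, left 1 to 15 — 7 moves in all.
Check: all required cells visited; 7 ≤ 7 moves.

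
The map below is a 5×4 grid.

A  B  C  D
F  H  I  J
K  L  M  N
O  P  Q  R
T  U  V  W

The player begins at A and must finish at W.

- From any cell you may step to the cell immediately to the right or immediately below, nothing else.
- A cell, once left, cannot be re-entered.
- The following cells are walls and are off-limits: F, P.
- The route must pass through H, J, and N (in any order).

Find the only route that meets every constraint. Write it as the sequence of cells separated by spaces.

A B H I J N R W

Moves only go right or down, so the column and row indices never decrease.
Route from A: right to B, down to H, 2× right (reaching J), 3× down (reaching W) — 7 moves in all.
Check: all required cells visited.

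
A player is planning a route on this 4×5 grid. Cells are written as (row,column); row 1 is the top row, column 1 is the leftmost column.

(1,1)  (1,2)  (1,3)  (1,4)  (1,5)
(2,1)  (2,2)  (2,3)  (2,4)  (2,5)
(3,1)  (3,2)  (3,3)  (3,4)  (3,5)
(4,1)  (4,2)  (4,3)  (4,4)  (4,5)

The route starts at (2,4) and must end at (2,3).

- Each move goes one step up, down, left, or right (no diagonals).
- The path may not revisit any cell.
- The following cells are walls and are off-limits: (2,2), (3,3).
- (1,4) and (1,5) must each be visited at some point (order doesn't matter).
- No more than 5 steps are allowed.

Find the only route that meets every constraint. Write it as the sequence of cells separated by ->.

(2,4) -> (2,5) -> (1,5) -> (1,4) -> (1,3) -> (2,3)

Any route must reach (1,4) and (1,5) and still end at (2,3) within 5 moves, so the order of the required stops is forced.
Route from (2,4): right to (2,5), up to (1,5), 2× left (reaching (1,3)), down to (2,3) — 5 moves in all.
Check: all required cells visited; 5 ≤ 5 moves.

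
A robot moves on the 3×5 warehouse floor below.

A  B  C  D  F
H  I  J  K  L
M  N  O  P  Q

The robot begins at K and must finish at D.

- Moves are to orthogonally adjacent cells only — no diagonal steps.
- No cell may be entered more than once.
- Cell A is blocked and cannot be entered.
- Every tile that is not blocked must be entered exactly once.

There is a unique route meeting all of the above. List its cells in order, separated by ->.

Need to visit all 14 open cells exactly once, starting at K and ending at D.
Cell H has only two open neighbours (M and I), so the path must pass straight through it: one of those is the cell it's entered from and the other is where it exits.
Route from K: left 1 to J, up 1 to C, left 1 to B, down 1 to I, left 1 to H, down 1 to M, right 4 to Q, up 2 to F, left 1 to D — 13 moves in all.
Check: all 14 open cells covered.

K -> J -> C -> B -> I -> H -> M -> N -> O -> P -> Q -> L -> F -> D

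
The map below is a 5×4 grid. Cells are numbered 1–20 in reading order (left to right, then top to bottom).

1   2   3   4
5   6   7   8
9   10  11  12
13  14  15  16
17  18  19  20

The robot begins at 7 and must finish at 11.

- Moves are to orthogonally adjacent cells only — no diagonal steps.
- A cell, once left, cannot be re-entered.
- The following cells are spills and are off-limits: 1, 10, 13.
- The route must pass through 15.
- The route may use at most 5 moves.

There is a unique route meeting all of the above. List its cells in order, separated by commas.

The 5-move cap with required stops at 15 leaves no slack for detours.
Route from 7: right 1 to 8, down 2 to 16, left 1 to 15, up 1 to 11 — 5 moves in all.
Check: all required cells visited; 5 ≤ 5 moves.

7, 8, 12, 16, 15, 11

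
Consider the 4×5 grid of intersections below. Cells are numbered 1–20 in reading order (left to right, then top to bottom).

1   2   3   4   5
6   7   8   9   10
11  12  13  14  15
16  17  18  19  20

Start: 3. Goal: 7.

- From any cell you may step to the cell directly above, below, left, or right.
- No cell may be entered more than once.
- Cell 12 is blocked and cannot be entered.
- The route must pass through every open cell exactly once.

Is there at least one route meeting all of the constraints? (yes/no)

One route that works: 3 → 8 → 13 → 14 → 9 → 4 → 5 → 10 → 15 → 20 → 19 → 18 → 17 → 16 → 11 → 6 → 1 → 2 → 7.

yes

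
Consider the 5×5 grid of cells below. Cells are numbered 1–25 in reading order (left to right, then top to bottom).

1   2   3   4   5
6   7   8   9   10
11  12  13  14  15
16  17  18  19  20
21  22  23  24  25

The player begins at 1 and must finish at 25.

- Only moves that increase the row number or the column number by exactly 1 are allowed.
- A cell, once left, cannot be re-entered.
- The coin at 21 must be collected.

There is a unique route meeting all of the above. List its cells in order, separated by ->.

Moves only go right or down, so the column and row indices never decrease.
Route from 1: 4× down (reaching 21), 4× right (reaching 25) — 8 moves in all.
Check: all required cells visited.

1 -> 6 -> 11 -> 16 -> 21 -> 22 -> 23 -> 24 -> 25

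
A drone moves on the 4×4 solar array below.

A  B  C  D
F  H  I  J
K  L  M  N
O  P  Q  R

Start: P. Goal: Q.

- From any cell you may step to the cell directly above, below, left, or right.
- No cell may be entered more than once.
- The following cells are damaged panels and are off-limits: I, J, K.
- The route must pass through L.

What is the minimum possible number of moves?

3

Any route passes through L somewhere between P and Q. Summing Manhattan distances along the two legs (P → L → Q) gives a lower bound of 1 + 2 = 3 moves.
A route of 3 moves achieves this: P → L → M → Q.
Since 3 matches the lower bound, it is optimal.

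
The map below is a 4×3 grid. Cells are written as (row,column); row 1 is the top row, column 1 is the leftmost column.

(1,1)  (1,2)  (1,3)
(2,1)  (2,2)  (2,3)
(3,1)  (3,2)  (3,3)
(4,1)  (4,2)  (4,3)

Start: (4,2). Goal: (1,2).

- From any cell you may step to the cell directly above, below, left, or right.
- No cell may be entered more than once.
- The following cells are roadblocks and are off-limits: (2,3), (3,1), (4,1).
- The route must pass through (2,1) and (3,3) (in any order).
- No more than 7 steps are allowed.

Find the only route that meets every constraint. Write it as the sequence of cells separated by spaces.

(4,2) (4,3) (3,3) (3,2) (2,2) (2,1) (1,1) (1,2)

The budget equals the shortest possible length, so every move has to be on a shortest route through the required cells.
Route from (4,2): right 1 to (4,3), up 1 to (3,3), left 1 to (3,2), up 1 to (2,2), left 1 to (2,1), up 1 to (1,1), right 1 to (1,2) — 7 moves in all.
Check: all required cells visited; 7 ≤ 7 moves.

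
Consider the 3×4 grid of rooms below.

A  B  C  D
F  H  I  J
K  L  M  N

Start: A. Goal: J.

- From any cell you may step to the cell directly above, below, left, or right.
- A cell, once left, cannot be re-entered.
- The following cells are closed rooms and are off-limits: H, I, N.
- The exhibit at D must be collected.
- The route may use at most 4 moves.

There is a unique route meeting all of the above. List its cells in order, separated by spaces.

A B C D J

The budget equals the shortest possible length, so every move has to be on a shortest route through the required cells.
Route from A: 3× right (reaching D), down to J — 4 moves in all.
Check: all required cells visited; 4 ≤ 4 moves.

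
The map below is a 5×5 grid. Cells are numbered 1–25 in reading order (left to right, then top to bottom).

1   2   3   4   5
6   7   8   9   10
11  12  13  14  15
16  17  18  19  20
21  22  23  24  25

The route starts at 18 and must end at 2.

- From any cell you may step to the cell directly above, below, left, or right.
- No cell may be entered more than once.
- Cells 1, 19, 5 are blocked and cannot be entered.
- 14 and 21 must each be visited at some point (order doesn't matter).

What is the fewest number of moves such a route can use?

Any route passes through 14 and 21 in some order between 18 and 2. Summing Manhattan distances along each leg and taking the cheapest ordering (18 → 14 → 21 → 2) gives a lower bound of 2 + 5 + 5 = 12 moves.
A route of 12 moves achieves this: 18 → 23 → 22 → 21 → 16 → 11 → 12 → 13 → 14 → 9 → 4 → 3 → 2.
Since 12 matches the lower bound, it is optimal.

12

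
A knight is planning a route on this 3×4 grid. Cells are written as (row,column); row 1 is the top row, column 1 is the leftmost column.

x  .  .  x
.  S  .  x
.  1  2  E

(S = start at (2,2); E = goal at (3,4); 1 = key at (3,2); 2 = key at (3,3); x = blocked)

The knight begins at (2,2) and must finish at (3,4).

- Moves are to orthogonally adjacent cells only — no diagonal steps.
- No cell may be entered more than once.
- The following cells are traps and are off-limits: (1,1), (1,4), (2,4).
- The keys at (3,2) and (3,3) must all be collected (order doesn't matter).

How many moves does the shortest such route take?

Any route passes through (3,2) and (3,3) in some order between (2,2) and (3,4). Summing Manhattan distances along each leg and taking the cheapest ordering ((2,2) → (3,2) → (3,3) → (3,4)) gives a lower bound of 1 + 1 + 1 = 3 moves.
A route of 3 moves achieves this: (2,2) → (3,2) → (3,3) → (3,4).
Since 3 matches the lower bound, it is optimal.

3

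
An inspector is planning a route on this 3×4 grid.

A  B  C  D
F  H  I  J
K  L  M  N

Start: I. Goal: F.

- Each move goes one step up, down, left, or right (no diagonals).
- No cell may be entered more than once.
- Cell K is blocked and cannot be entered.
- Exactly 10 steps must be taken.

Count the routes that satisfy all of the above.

Need simple routes of exactly 10 moves from I to F (Manhattan distance 2, so 4 moves are spent on a detour and 4 undoing it).
Enumerating: I C D J N M L H B A F | I H L M N J D C B A F.
That gives 2 routes.

2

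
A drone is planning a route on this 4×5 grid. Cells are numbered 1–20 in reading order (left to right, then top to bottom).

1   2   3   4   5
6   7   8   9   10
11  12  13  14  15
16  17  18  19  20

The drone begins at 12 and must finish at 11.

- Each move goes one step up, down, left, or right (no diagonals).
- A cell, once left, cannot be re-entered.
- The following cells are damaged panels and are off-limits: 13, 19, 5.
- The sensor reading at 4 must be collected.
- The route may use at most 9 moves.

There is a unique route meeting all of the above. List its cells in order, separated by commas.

The 9-move cap with required stops at 4 leaves no slack for detours.
Route from 12: up 1 to 7, right 2 to 9, up 1 to 4, left 3 to 1, down 2 to 11 — 9 moves in all.
Check: all required cells visited; 9 ≤ 9 moves.

12, 7, 8, 9, 4, 3, 2, 1, 6, 11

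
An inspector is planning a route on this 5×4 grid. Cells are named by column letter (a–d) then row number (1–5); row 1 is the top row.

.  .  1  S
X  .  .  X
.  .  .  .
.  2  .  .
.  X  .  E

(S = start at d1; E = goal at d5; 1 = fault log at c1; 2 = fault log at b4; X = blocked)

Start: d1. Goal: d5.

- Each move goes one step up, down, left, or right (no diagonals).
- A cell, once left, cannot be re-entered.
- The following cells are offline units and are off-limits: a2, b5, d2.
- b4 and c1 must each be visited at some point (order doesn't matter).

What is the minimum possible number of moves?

Any route passes through b4 and c1 in some order between d1 and d5. Summing Manhattan distances along each leg and taking the cheapest ordering (d1 → c1 → b4 → d5) gives a lower bound of 1 + 4 + 3 = 8 moves.
A route of 8 moves achieves this: d1 → c1 → c2 → c3 → b3 → b4 → c4 → c5 → d5.
Since 8 matches the lower bound, it is optimal.

8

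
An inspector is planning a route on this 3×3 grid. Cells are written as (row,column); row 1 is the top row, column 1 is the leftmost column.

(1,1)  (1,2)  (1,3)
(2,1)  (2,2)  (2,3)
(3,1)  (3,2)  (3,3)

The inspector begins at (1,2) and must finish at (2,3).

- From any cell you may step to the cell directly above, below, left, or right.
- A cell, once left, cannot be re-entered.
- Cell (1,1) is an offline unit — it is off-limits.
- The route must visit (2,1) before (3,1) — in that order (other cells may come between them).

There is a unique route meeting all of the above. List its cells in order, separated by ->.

(1,2) -> (2,2) -> (2,1) -> (3,1) -> (3,2) -> (3,3) -> (2,3)

The waypoints must appear in the order (2,1), (3,1), with no cell reused.
Route from (1,2): down 1 to (2,2), left 1 to (2,1), down 1 to (3,1), right 2 to (3,3), up 1 to (2,3) — 6 moves in all.
Check: order respected ((2,1) at step 2, (3,1) at step 3).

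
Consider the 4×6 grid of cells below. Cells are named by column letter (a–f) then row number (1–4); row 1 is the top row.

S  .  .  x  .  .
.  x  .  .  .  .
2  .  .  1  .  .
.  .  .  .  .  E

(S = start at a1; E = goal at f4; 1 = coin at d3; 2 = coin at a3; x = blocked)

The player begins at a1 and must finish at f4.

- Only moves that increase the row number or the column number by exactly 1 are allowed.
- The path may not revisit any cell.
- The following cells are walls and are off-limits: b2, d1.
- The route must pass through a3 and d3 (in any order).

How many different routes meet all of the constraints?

3

A right/down-only route from a1 to f4 makes exactly 3 down-moves and 5 right-moves in some order.
With no other constraints that would be C(8,3) = 56 routes.
A monotone route can only reach the required cells in the order a3, d3, so split there and multiply the segment counts (each segment already excludes blocked cells): a1→a3: 1; a3→d3: 1; d3→f4: 3; product = 3.
That gives 3 routes.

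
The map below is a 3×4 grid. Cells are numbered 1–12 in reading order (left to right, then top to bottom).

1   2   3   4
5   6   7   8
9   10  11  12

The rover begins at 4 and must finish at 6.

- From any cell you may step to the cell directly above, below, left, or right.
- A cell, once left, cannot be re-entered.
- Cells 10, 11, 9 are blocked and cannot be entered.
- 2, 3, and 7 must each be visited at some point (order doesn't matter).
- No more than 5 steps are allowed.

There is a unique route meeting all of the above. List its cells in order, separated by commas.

Any route must reach 2, 3, and 7 and still end at 6 within 5 moves, so the order of the required stops is forced.
Route from 4: down 1 to 8, left 1 to 7, up 1 to 3, left 1 to 2, down 1 to 6 — 5 moves in all.
Check: all required cells visited; 5 ≤ 5 moves.

4, 8, 7, 3, 2, 6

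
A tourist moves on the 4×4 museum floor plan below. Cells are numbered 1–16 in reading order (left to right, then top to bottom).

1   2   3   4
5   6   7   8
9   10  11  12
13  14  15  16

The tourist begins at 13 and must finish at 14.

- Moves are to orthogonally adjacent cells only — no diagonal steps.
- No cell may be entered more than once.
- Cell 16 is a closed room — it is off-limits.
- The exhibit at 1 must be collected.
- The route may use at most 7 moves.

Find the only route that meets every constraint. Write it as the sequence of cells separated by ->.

The budget equals the shortest possible length, so every move has to be on a shortest route through the required cells.
Route from 13: 3× up (reaching 1), right to 2, 3× down (reaching 14) — 7 moves in all.
Check: all required cells visited; 7 ≤ 7 moves.

13 -> 9 -> 5 -> 1 -> 2 -> 6 -> 10 -> 14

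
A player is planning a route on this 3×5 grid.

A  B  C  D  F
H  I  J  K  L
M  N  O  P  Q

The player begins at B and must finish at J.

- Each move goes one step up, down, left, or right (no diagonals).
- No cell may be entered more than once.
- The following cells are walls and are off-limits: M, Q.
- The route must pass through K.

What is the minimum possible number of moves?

4

Any route passes through K somewhere between B and J. Summing Manhattan distances along the two legs (B → K → J) gives a lower bound of 3 + 1 = 4 moves.
A route of 4 moves achieves this: B → C → D → K → J.
Since 4 matches the lower bound, it is optimal.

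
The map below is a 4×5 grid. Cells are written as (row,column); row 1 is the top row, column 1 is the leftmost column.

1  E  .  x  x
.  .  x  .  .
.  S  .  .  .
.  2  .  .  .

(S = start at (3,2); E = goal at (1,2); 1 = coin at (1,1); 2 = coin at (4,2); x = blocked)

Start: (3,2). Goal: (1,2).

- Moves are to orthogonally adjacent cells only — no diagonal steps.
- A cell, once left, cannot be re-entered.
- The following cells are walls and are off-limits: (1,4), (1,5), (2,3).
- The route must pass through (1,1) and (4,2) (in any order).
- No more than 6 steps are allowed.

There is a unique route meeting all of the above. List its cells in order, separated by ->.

The budget equals the shortest possible length, so every move has to be on a shortest route through the required cells.
Route from (3,2): down 1 to (4,2), left 1 to (4,1), up 3 to (1,1), right 1 to (1,2) — 6 moves in all.
Check: all required cells visited; 6 ≤ 6 moves.

(3,2) -> (4,2) -> (4,1) -> (3,1) -> (2,1) -> (1,1) -> (1,2)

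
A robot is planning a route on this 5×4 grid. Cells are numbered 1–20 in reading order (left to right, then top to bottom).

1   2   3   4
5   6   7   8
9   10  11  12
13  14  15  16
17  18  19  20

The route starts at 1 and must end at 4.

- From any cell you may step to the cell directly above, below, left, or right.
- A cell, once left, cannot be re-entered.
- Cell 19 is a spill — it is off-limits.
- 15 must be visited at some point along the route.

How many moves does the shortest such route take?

9

Any route passes through 15 somewhere between 1 and 4. Summing Manhattan distances along the two legs (1 → 15 → 4) gives a lower bound of 5 + 4 = 9 moves.
A route of 9 moves achieves this: 1 → 5 → 9 → 13 → 14 → 15 → 11 → 7 → 3 → 4.
Since 9 matches the lower bound, it is optimal.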